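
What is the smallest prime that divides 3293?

3293 is odd.
Digit sum 17, not divisible by 3.
Ends in 3: not divisible by 5.
7: 3293 = 7·470 + 3
11: 3293 = 11·299 + 4
13: 3293 = 13·253 + 4
17: 3293 = 17·193 + 12
19: 3293 = 19·173 + 6
23: 3293 = 23·143 + 4
29: 3293 = 29·113 + 16
31: 3293 = 31·106 + 7
37: 3293 = 37·89

37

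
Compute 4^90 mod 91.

4^1 ≡ 4 (mod 91)
4^2 ≡ 4^2 = 16 ≡ 16 (mod 91)
4^4 ≡ 16^2 = 256 ≡ 74 (mod 91)
4^8 ≡ 74^2 = 5476 ≡ 16 (mod 91)
4^16 ≡ 16^2 = 256 ≡ 74 (mod 91)
4^32 ≡ 74^2 = 5476 ≡ 16 (mod 91)
4^64 ≡ 16^2 = 256 ≡ 74 (mod 91)
90 = 64 + 16 + 8 + 2 in binary powers of 2.
So 4^90 ≡ 74 · 74 · 16 · 16 ≡ 1 (mod 91).
Since the result is 1, base 4 gives no evidence that 91 is composite.

1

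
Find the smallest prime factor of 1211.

7

1211 is odd.
Digit sum 5, not divisible by 3.
Ends in 1: not divisible by 5.
7: 1211 = 7·173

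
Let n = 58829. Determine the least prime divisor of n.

89

58829 is odd.
Digit sum 32, not divisible by 3.
Ends in 9: not divisible by 5.
7: 58829 = 7·8404 + 1
11: 58829 = 11·5348 + 1
13: 58829 = 13·4525 + 4
17: 58829 = 17·3460 + 9
19: 58829 = 19·3096 + 5
23: 58829 = 23·2557 + 18
29: 58829 = 29·2028 + 17
31: 58829 = 31·1897 + 22
37: 58829 = 37·1589 + 36
41: 58829 = 41·1434 + 35
43: 58829 = 43·1368 + 5
47: 58829 = 47·1251 + 32
53: 58829 = 53·1109 + 52
59: 58829 = 59·997 + 6
61: 58829 = 61·964 + 25
67: 58829 = 67·878 + 3
71: 58829 = 71·828 + 41
73: 58829 = 73·805 + 64
79: 58829 = 79·744 + 53
83: 58829 = 83·708 + 65
89: 58829 = 89·661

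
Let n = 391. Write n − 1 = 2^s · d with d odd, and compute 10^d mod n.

320

391 − 1 = 390 = 2^1 · 195, so d = 195.
10^1 ≡ 10 (mod 391)
10^2 ≡ 10^2 = 100 ≡ 100 (mod 391)
10^4 ≡ 100^2 = 10000 ≡ 225 (mod 391)
10^8 ≡ 225^2 = 50625 ≡ 186 (mod 391)
10^16 ≡ 186^2 = 34596 ≡ 188 (mod 391)
10^32 ≡ 188^2 = 35344 ≡ 154 (mod 391)
10^64 ≡ 154^2 = 23716 ≡ 256 (mod 391)
10^128 ≡ 256^2 = 65536 ≡ 239 (mod 391)
195 = 128 + 64 + 2 + 1 in binary powers of 2.
So 10^195 ≡ 239 · 256 · 100 · 10 ≡ 320 (mod 391).
Squaring chain: 320; never reaches −1, so base 10 is a Miller–Rabin witness that 391 is composite.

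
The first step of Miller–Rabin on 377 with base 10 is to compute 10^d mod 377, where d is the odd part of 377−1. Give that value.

108

377 − 1 = 376 = 2^3 · 47, so d = 47.
10^1 ≡ 10 (mod 377)
10^2 ≡ 10^2 = 100 ≡ 100 (mod 377)
10^4 ≡ 100^2 = 10000 ≡ 198 (mod 377)
10^8 ≡ 198^2 = 39204 ≡ 373 (mod 377)
10^16 ≡ 373^2 = 139129 ≡ 16 (mod 377)
10^32 ≡ 16^2 = 256 ≡ 256 (mod 377)
47 = 32 + 8 + 4 + 2 + 1 in binary powers of 2.
So 10^47 ≡ 256 · 373 · 198 · 100 · 10 ≡ 108 (mod 377).
Squaring chain: 108 → 354 → 152; never reaches −1, so base 10 is a Miller–Rabin witness that 377 is composite.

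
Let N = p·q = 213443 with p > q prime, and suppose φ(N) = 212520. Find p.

463

φ(n) = (p−1)(q−1) = n − (p+q) + 1, so p + q = 213443 − 212520 + 1 = 924.
p and q are the roots of t² − 924t + 213443 = 0.
Discriminant: 924² − 4·213443 = 853776 − 853772 = 4; √4 = 2.
q = (924 − 2)/2 = 461, p = (924 + 2)/2 = 463.
Check: 461 · 463 = 213443.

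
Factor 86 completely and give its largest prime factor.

86 = 2 · 43
43 is prime.
So 86 = 2 · 43; the largest prime factor is 43.

43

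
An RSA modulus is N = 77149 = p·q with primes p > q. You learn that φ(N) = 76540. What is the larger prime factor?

φ(n) = (p−1)(q−1) = n − (p+q) + 1, so p + q = 77149 − 76540 + 1 = 610.
p and q are the roots of t² − 610t + 77149 = 0.
Discriminant: 610² − 4·77149 = 372100 − 308596 = 63504; √63504 = 252.
q = (610 − 252)/2 = 179, p = (610 + 252)/2 = 431.
Check: 179 · 431 = 77149.

431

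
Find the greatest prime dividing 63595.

79

63595 = 5 · 12719
12719 = 7 · 1817
1817 = 23 · 79
79 is prime.
So 63595 = 5 · 7 · 23 · 79; the largest prime factor is 79.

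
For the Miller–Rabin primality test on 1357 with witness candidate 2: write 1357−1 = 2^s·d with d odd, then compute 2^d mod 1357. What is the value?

857

1357 − 1 = 1356 = 2^2 · 339, so d = 339.
2^1 ≡ 2 (mod 1357)
2^2 ≡ 2^2 = 4 ≡ 4 (mod 1357)
2^4 ≡ 4^2 = 16 ≡ 16 (mod 1357)
2^8 ≡ 16^2 = 256 ≡ 256 (mod 1357)
2^16 ≡ 256^2 = 65536 ≡ 400 (mod 1357)
2^32 ≡ 400^2 = 160000 ≡ 1231 (mod 1357)
2^64 ≡ 1231^2 = 1515361 ≡ 949 (mod 1357)
2^128 ≡ 949^2 = 900601 ≡ 910 (mod 1357)
2^256 ≡ 910^2 = 828100 ≡ 330 (mod 1357)
339 = 256 + 64 + 16 + 2 + 1 in binary powers of 2.
So 2^339 ≡ 330 · 949 · 400 · 4 · 2 ≡ 857 (mod 1357).
Squaring chain: 857 → 312; never reaches −1, so base 2 is a Miller–Rabin witness that 1357 is composite.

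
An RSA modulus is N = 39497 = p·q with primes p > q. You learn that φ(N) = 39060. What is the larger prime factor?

φ(n) = (p−1)(q−1) = n − (p+q) + 1, so p + q = 39497 − 39060 + 1 = 438.
p and q are the roots of t² − 438t + 39497 = 0.
Discriminant: 438² − 4·39497 = 191844 − 157988 = 33856; √33856 = 184.
q = (438 − 184)/2 = 127, p = (438 + 184)/2 = 311.
Check: 127 · 311 = 39497.

311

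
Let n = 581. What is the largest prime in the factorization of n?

581 = 7 · 83
83 is prime.
So 581 = 7 · 83; the largest prime factor is 83.

83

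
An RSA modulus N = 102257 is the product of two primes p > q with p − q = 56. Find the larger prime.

Since p = q + 56, we have 102257 = q(q + 56), so q² + 56q − 102257 = 0.
Discriminant: 56² + 4·102257 = 3136 + 409028 = 412164; √412164 = 642.
q = (−56 + 642)/2 = 293, and p = q + 56 = 349.
Check: 293 · 349 = 102257.

349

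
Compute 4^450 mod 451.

4^1 ≡ 4 (mod 451)
4^2 ≡ 4^2 = 16 ≡ 16 (mod 451)
4^4 ≡ 16^2 = 256 ≡ 256 (mod 451)
4^8 ≡ 256^2 = 65536 ≡ 141 (mod 451)
4^16 ≡ 141^2 = 19881 ≡ 37 (mod 451)
4^32 ≡ 37^2 = 1369 ≡ 16 (mod 451)
4^64 ≡ 16^2 = 256 ≡ 256 (mod 451)
4^128 ≡ 256^2 = 65536 ≡ 141 (mod 451)
4^256 ≡ 141^2 = 19881 ≡ 37 (mod 451)
450 = 256 + 128 + 64 + 2 in binary powers of 2.
So 4^450 ≡ 37 · 141 · 256 · 16 ≡ 1 (mod 451).
Since the result is 1, base 4 gives no evidence that 451 is composite.

1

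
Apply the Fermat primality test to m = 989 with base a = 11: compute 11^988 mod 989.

11^1 ≡ 11 (mod 989)
11^2 ≡ 11^2 = 121 ≡ 121 (mod 989)
11^4 ≡ 121^2 = 14641 ≡ 795 (mod 989)
11^8 ≡ 795^2 = 632025 ≡ 54 (mod 989)
11^16 ≡ 54^2 = 2916 ≡ 938 (mod 989)
11^32 ≡ 938^2 = 879844 ≡ 623 (mod 989)
11^64 ≡ 623^2 = 388129 ≡ 441 (mod 989)
11^128 ≡ 441^2 = 194481 ≡ 637 (mod 989)
11^256 ≡ 637^2 = 405769 ≡ 279 (mod 989)
11^512 ≡ 279^2 = 77841 ≡ 699 (mod 989)
988 = 512 + 256 + 128 + 64 + 16 + 8 + 4 in binary powers of 2.
So 11^988 ≡ 699 · 279 · 637 · 441 · 938 · 54 · 795 ≡ 441 (mod 989).
Since 441 ≠ 1, base 11 is a Fermat witness: 989 is composite.

441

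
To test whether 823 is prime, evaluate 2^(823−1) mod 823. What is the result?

2^1 ≡ 2 (mod 823)
2^2 ≡ 2^2 = 4 ≡ 4 (mod 823)
2^4 ≡ 4^2 = 16 ≡ 16 (mod 823)
2^8 ≡ 16^2 = 256 ≡ 256 (mod 823)
2^16 ≡ 256^2 = 65536 ≡ 519 (mod 823)
2^32 ≡ 519^2 = 269361 ≡ 240 (mod 823)
2^64 ≡ 240^2 = 57600 ≡ 813 (mod 823)
2^128 ≡ 813^2 = 660969 ≡ 100 (mod 823)
2^256 ≡ 100^2 = 10000 ≡ 124 (mod 823)
2^512 ≡ 124^2 = 15376 ≡ 562 (mod 823)
822 = 512 + 256 + 32 + 16 + 4 + 2 in binary powers of 2.
So 2^822 ≡ 562 · 124 · 240 · 519 · 16 · 4 ≡ 1 (mod 823).
Since the result is 1, base 2 gives no evidence that 823 is composite.

1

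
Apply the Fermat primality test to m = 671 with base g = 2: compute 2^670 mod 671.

2^1 ≡ 2 (mod 671)
2^2 ≡ 2^2 = 4 ≡ 4 (mod 671)
2^4 ≡ 4^2 = 16 ≡ 16 (mod 671)
2^8 ≡ 16^2 = 256 ≡ 256 (mod 671)
2^16 ≡ 256^2 = 65536 ≡ 449 (mod 671)
2^32 ≡ 449^2 = 201601 ≡ 301 (mod 671)
2^64 ≡ 301^2 = 90601 ≡ 16 (mod 671)
2^128 ≡ 16^2 = 256 ≡ 256 (mod 671)
2^256 ≡ 256^2 = 65536 ≡ 449 (mod 671)
2^512 ≡ 449^2 = 201601 ≡ 301 (mod 671)
670 = 512 + 128 + 16 + 8 + 4 + 2 in binary powers of 2.
So 2^670 ≡ 301 · 256 · 449 · 256 · 16 · 4 ≡ 353 (mod 671).
Since 353 ≠ 1, base 2 is a Fermat witness: 671 is composite.

353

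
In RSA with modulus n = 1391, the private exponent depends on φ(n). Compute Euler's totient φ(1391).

Factor: 1391 = 13 · 107.
φ(1391) = (13−1) · (107−1) = 12 · 106 = 1272.

1272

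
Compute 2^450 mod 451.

2^1 ≡ 2 (mod 451)
2^2 ≡ 2^2 = 4 ≡ 4 (mod 451)
2^4 ≡ 4^2 = 16 ≡ 16 (mod 451)
2^8 ≡ 16^2 = 256 ≡ 256 (mod 451)
2^16 ≡ 256^2 = 65536 ≡ 141 (mod 451)
2^32 ≡ 141^2 = 19881 ≡ 37 (mod 451)
2^64 ≡ 37^2 = 1369 ≡ 16 (mod 451)
2^128 ≡ 16^2 = 256 ≡ 256 (mod 451)
2^256 ≡ 256^2 = 65536 ≡ 141 (mod 451)
450 = 256 + 128 + 64 + 2 in binary powers of 2.
So 2^450 ≡ 141 · 256 · 16 · 4 ≡ 122 (mod 451).
Since 122 ≠ 1, base 2 is a Fermat witness: 451 is composite.

122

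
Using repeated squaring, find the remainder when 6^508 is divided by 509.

6^1 ≡ 6 (mod 509)
6^2 ≡ 6^2 = 36 ≡ 36 (mod 509)
6^4 ≡ 36^2 = 1296 ≡ 278 (mod 509)
6^8 ≡ 278^2 = 77284 ≡ 425 (mod 509)
6^16 ≡ 425^2 = 180625 ≡ 439 (mod 509)
6^32 ≡ 439^2 = 192721 ≡ 319 (mod 509)
6^64 ≡ 319^2 = 101761 ≡ 470 (mod 509)
6^128 ≡ 470^2 = 220900 ≡ 503 (mod 509)
6^256 ≡ 503^2 = 253009 ≡ 36 (mod 509)
508 = 256 + 128 + 64 + 32 + 16 + 8 + 4 in binary powers of 2.
So 6^508 ≡ 36 · 503 · 470 · 319 · 439 · 425 · 278 ≡ 1 (mod 509).
Since the result is 1, base 6 gives no evidence that 509 is composite.

1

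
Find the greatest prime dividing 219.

73

219 = 3 · 73
73 is prime.
So 219 = 3 · 73; the largest prime factor is 73.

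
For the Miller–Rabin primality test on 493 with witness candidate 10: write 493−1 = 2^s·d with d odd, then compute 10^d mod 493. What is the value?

292

493 − 1 = 492 = 2^2 · 123, so d = 123.
10^1 ≡ 10 (mod 493)
10^2 ≡ 10^2 = 100 ≡ 100 (mod 493)
10^4 ≡ 100^2 = 10000 ≡ 140 (mod 493)
10^8 ≡ 140^2 = 19600 ≡ 373 (mod 493)
10^16 ≡ 373^2 = 139129 ≡ 103 (mod 493)
10^32 ≡ 103^2 = 10609 ≡ 256 (mod 493)
10^64 ≡ 256^2 = 65536 ≡ 460 (mod 493)
123 = 64 + 32 + 16 + 8 + 2 + 1 in binary powers of 2.
So 10^123 ≡ 460 · 256 · 103 · 373 · 100 · 10 ≡ 292 (mod 493).
Squaring chain: 292 → 468; never reaches −1, so base 10 is a Miller–Rabin witness that 493 is composite.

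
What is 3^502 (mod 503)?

1

3^1 ≡ 3 (mod 503)
3^2 ≡ 3^2 = 9 ≡ 9 (mod 503)
3^4 ≡ 9^2 = 81 ≡ 81 (mod 503)
3^8 ≡ 81^2 = 6561 ≡ 22 (mod 503)
3^16 ≡ 22^2 = 484 ≡ 484 (mod 503)
3^32 ≡ 484^2 = 234256 ≡ 361 (mod 503)
3^64 ≡ 361^2 = 130321 ≡ 44 (mod 503)
3^128 ≡ 44^2 = 1936 ≡ 427 (mod 503)
3^256 ≡ 427^2 = 182329 ≡ 243 (mod 503)
502 = 256 + 128 + 64 + 32 + 16 + 4 + 2 in binary powers of 2.
So 3^502 ≡ 243 · 427 · 44 · 361 · 484 · 81 · 9 ≡ 1 (mod 503).
Since the result is 1, base 3 gives no evidence that 503 is composite.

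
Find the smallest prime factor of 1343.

17

1343 is odd.
Digit sum 11, not divisible by 3.
Ends in 3: not divisible by 5.
7: 1343 = 7·191 + 6
11: 1343 = 11·122 + 1
13: 1343 = 13·103 + 4
17: 1343 = 17·79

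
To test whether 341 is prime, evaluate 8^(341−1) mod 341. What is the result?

8^1 ≡ 8 (mod 341)
8^2 ≡ 8^2 = 64 ≡ 64 (mod 341)
8^4 ≡ 64^2 = 4096 ≡ 4 (mod 341)
8^8 ≡ 4^2 = 16 ≡ 16 (mod 341)
8^16 ≡ 16^2 = 256 ≡ 256 (mod 341)
8^32 ≡ 256^2 = 65536 ≡ 64 (mod 341)
8^64 ≡ 64^2 = 4096 ≡ 4 (mod 341)
8^128 ≡ 4^2 = 16 ≡ 16 (mod 341)
8^256 ≡ 16^2 = 256 ≡ 256 (mod 341)
340 = 256 + 64 + 16 + 4 in binary powers of 2.
So 8^340 ≡ 256 · 4 · 256 · 4 ≡ 1 (mod 341).
Since the result is 1, base 8 gives no evidence that 341 is composite.

1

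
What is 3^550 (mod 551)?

35

3^1 ≡ 3 (mod 551)
3^2 ≡ 3^2 = 9 ≡ 9 (mod 551)
3^4 ≡ 9^2 = 81 ≡ 81 (mod 551)
3^8 ≡ 81^2 = 6561 ≡ 500 (mod 551)
3^16 ≡ 500^2 = 250000 ≡ 397 (mod 551)
3^32 ≡ 397^2 = 157609 ≡ 23 (mod 551)
3^64 ≡ 23^2 = 529 ≡ 529 (mod 551)
3^128 ≡ 529^2 = 279841 ≡ 484 (mod 551)
3^256 ≡ 484^2 = 234256 ≡ 81 (mod 551)
3^512 ≡ 81^2 = 6561 ≡ 500 (mod 551)
550 = 512 + 32 + 4 + 2 in binary powers of 2.
So 3^550 ≡ 500 · 23 · 81 · 9 ≡ 35 (mod 551).
Since 35 ≠ 1, base 3 is a Fermat witness: 551 is composite.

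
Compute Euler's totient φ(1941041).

Factor: 1941041 = 59 · 167 · 197.
φ(1941041) = (59−1) · (167−1) · (197−1) = 58 · 166 · 196 = 1887088.

1887088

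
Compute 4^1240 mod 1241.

4^1 ≡ 4 (mod 1241)
4^2 ≡ 4^2 = 16 ≡ 16 (mod 1241)
4^4 ≡ 16^2 = 256 ≡ 256 (mod 1241)
4^8 ≡ 256^2 = 65536 ≡ 1004 (mod 1241)
4^16 ≡ 1004^2 = 1008016 ≡ 324 (mod 1241)
4^32 ≡ 324^2 = 104976 ≡ 732 (mod 1241)
4^64 ≡ 732^2 = 535824 ≡ 953 (mod 1241)
4^128 ≡ 953^2 = 908209 ≡ 1038 (mod 1241)
4^256 ≡ 1038^2 = 1077444 ≡ 256 (mod 1241)
4^512 ≡ 256^2 = 65536 ≡ 1004 (mod 1241)
4^1024 ≡ 1004^2 = 1008016 ≡ 324 (mod 1241)
1240 = 1024 + 128 + 64 + 16 + 8 in binary powers of 2.
So 4^1240 ≡ 324 · 1038 · 953 · 324 · 1004 ≡ 324 (mod 1241).
Since 324 ≠ 1, base 4 is a Fermat witness: 1241 is composite.

324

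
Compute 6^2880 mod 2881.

2839

6^1 ≡ 6 (mod 2881)
6^2 ≡ 6^2 = 36 ≡ 36 (mod 2881)
6^4 ≡ 36^2 = 1296 ≡ 1296 (mod 2881)
6^8 ≡ 1296^2 = 1679616 ≡ 2874 (mod 2881)
6^16 ≡ 2874^2 = 8259876 ≡ 49 (mod 2881)
6^32 ≡ 49^2 = 2401 ≡ 2401 (mod 2881)
6^64 ≡ 2401^2 = 5764801 ≡ 2801 (mod 2881)
6^128 ≡ 2801^2 = 7845601 ≡ 638 (mod 2881)
6^256 ≡ 638^2 = 407044 ≡ 823 (mod 2881)
6^512 ≡ 823^2 = 677329 ≡ 294 (mod 2881)
6^1024 ≡ 294^2 = 86436 ≡ 6 (mod 2881)
6^2048 ≡ 6^2 = 36 ≡ 36 (mod 2881)
2880 = 2048 + 512 + 256 + 64 in binary powers of 2.
So 6^2880 ≡ 36 · 294 · 823 · 2801 ≡ 2839 (mod 2881).
Since 2839 ≠ 1, base 6 is a Fermat witness: 2881 is composite.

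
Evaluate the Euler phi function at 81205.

63936

Factor: 81205 = 5 · 109 · 149.
φ(81205) = (5−1) · (109−1) · (149−1) = 4 · 108 · 148 = 63936.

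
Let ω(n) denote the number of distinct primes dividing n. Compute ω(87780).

6

87780 = 2^2 · 21945
21945 = 3 · 7315
7315 = 5 · 1463
1463 = 7 · 209
209 = 11 · 19
87780 = 2^2 · 3 · 5 · 7 · 11 · 19, which has 6 distinct prime factors.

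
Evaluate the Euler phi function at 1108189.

Factor: 1108189 = 41 · 151 · 179.
φ(1108189) = (41−1) · (151−1) · (179−1) = 40 · 150 · 178 = 1068000.

1068000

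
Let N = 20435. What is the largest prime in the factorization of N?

67

20435 = 5 · 4087
4087 = 61 · 67
67 is prime.
So 20435 = 5 · 61 · 67; the largest prime factor is 67.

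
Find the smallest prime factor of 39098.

2

39098 is even: 2 divides it.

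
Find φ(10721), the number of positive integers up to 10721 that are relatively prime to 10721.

Factor: 10721 = 71 · 151.
φ(10721) = (71−1) · (151−1) = 70 · 150 = 10500.

10500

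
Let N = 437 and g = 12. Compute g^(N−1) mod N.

12^1 ≡ 12 (mod 437)
12^2 ≡ 12^2 = 144 ≡ 144 (mod 437)
12^4 ≡ 144^2 = 20736 ≡ 197 (mod 437)
12^8 ≡ 197^2 = 38809 ≡ 353 (mod 437)
12^16 ≡ 353^2 = 124609 ≡ 64 (mod 437)
12^32 ≡ 64^2 = 4096 ≡ 163 (mod 437)
12^64 ≡ 163^2 = 26569 ≡ 349 (mod 437)
12^128 ≡ 349^2 = 121801 ≡ 315 (mod 437)
12^256 ≡ 315^2 = 99225 ≡ 26 (mod 437)
436 = 256 + 128 + 32 + 16 + 4 in binary powers of 2.
So 12^436 ≡ 26 · 315 · 163 · 64 · 197 ≡ 292 (mod 437).
Since 292 ≠ 1, base 12 is a Fermat witness: 437 is composite.

292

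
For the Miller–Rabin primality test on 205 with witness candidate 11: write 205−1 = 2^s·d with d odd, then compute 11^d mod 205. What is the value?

205 − 1 = 204 = 2^2 · 51, so d = 51.
11^1 ≡ 11 (mod 205)
11^2 ≡ 11^2 = 121 ≡ 121 (mod 205)
11^4 ≡ 121^2 = 14641 ≡ 86 (mod 205)
11^8 ≡ 86^2 = 7396 ≡ 16 (mod 205)
11^16 ≡ 16^2 = 256 ≡ 51 (mod 205)
11^32 ≡ 51^2 = 2601 ≡ 141 (mod 205)
51 = 32 + 16 + 2 + 1 in binary powers of 2.
So 11^51 ≡ 141 · 51 · 121 · 11 ≡ 181 (mod 205).
Squaring chain: 181 → 166; never reaches −1, so base 11 is a Miller–Rabin witness that 205 is composite.

181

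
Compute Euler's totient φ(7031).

Factor: 7031 = 79 · 89.
φ(7031) = (79−1) · (89−1) = 78 · 88 = 6864.

6864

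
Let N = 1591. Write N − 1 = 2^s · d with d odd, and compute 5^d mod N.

1494

1591 − 1 = 1590 = 2^1 · 795, so d = 795.
5^1 ≡ 5 (mod 1591)
5^2 ≡ 5^2 = 25 ≡ 25 (mod 1591)
5^4 ≡ 25^2 = 625 ≡ 625 (mod 1591)
5^8 ≡ 625^2 = 390625 ≡ 830 (mod 1591)
5^16 ≡ 830^2 = 688900 ≡ 1588 (mod 1591)
5^32 ≡ 1588^2 = 2521744 ≡ 9 (mod 1591)
5^64 ≡ 9^2 = 81 ≡ 81 (mod 1591)
5^128 ≡ 81^2 = 6561 ≡ 197 (mod 1591)
5^256 ≡ 197^2 = 38809 ≡ 625 (mod 1591)
5^512 ≡ 625^2 = 390625 ≡ 830 (mod 1591)
795 = 512 + 256 + 16 + 8 + 2 + 1 in binary powers of 2.
So 5^795 ≡ 830 · 625 · 1588 · 830 · 25 · 5 ≡ 1494 (mod 1591).
Squaring chain: 1494; never reaches −1, so base 5 is a Miller–Rabin witness that 1591 is composite.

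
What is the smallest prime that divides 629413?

629413 is odd.
Digit sum 25, not divisible by 3.
Ends in 3: not divisible by 5.
7: 629413 = 7·89916 + 1
11: 629413 = 11·57219 + 4
13: 629413 = 13·48416 + 5
17: 629413 = 17·37024 + 5
19: 629413 = 19·33127

19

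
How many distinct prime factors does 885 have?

885 = 3 · 295
295 = 5 · 59
885 = 3 · 5 · 59, which has 3 distinct prime factors.

3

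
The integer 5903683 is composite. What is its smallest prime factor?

5903683 is odd.
Digit sum 34, not divisible by 3.
Ends in 3: not divisible by 5.
7: 5903683 = 7·843383 + 2
11: 5903683 = 11·536698 + 5
13: 5903683 = 13·454129 + 6
17: 5903683 = 17·347275 + 8
19: 5903683 = 19·310720 + 3
23: 5903683 = 23·256681 + 20
29: 5903683 = 29·203575 + 8
31: 5903683 = 31·190441 + 12
37: 5903683 = 37·159559

37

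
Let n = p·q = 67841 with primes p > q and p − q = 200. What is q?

Since p = q + 200, we have 67841 = q(q + 200), so q² + 200q − 67841 = 0.
Discriminant: 200² + 4·67841 = 40000 + 271364 = 311364; √311364 = 558.
q = (−200 + 558)/2 = 179, and p = q + 200 = 379.
Check: 179 · 379 = 67841.

179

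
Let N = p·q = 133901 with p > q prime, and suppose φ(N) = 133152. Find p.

φ(n) = (p−1)(q−1) = n − (p+q) + 1, so p + q = 133901 − 133152 + 1 = 750.
p and q are the roots of t² − 750t + 133901 = 0.
Discriminant: 750² − 4·133901 = 562500 − 535604 = 26896; √26896 = 164.
q = (750 − 164)/2 = 293, p = (750 + 164)/2 = 457.
Check: 293 · 457 = 133901.

457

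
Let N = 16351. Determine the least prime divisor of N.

16351 is odd.
Digit sum 16, not divisible by 3.
Ends in 1: not divisible by 5.
7: 16351 = 7·2335 + 6
11: 16351 = 11·1486 + 5
13: 16351 = 13·1257 + 10
17: 16351 = 17·961 + 14
19: 16351 = 19·860 + 11
23: 16351 = 23·710 + 21
29: 16351 = 29·563 + 24
31: 16351 = 31·527 + 14
37: 16351 = 37·441 + 34
41: 16351 = 41·398 + 33
43: 16351 = 43·380 + 11
47: 16351 = 47·347 + 42
53: 16351 = 53·308 + 27
59: 16351 = 59·277 + 8
61: 16351 = 61·268 + 3
67: 16351 = 67·244 + 3
71: 16351 = 71·230 + 21
73: 16351 = 73·223 + 72
79: 16351 = 79·206 + 77
83: 16351 = 83·197

83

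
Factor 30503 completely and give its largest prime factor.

30503 = 11 · 2773
2773 = 47 · 59
59 is prime.
So 30503 = 11 · 47 · 59; the largest prime factor is 59.

59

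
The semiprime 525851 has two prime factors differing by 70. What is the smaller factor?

Since p = q + 70, we have 525851 = q(q + 70), so q² + 70q − 525851 = 0.
Discriminant: 70² + 4·525851 = 4900 + 2103404 = 2108304; √2108304 = 1452.
q = (−70 + 1452)/2 = 691, and p = q + 70 = 761.
Check: 691 · 761 = 525851.

691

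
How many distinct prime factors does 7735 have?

7735 = 5 · 1547
1547 = 7 · 221
221 = 13 · 17
7735 = 5 · 7 · 13 · 17, which has 4 distinct prime factors.

4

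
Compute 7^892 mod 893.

653

7^1 ≡ 7 (mod 893)
7^2 ≡ 7^2 = 49 ≡ 49 (mod 893)
7^4 ≡ 49^2 = 2401 ≡ 615 (mod 893)
7^8 ≡ 615^2 = 378225 ≡ 486 (mod 893)
7^16 ≡ 486^2 = 236196 ≡ 444 (mod 893)
7^32 ≡ 444^2 = 197136 ≡ 676 (mod 893)
7^64 ≡ 676^2 = 456976 ≡ 653 (mod 893)
7^128 ≡ 653^2 = 426409 ≡ 448 (mod 893)
7^256 ≡ 448^2 = 200704 ≡ 672 (mod 893)
7^512 ≡ 672^2 = 451584 ≡ 619 (mod 893)
892 = 512 + 256 + 64 + 32 + 16 + 8 + 4 in binary powers of 2.
So 7^892 ≡ 619 · 672 · 653 · 676 · 444 · 486 · 615 ≡ 653 (mod 893).
Since 653 ≠ 1, base 7 is a Fermat witness: 893 is composite.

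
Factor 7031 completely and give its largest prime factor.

7031 = 79 · 89
89 is prime.
So 7031 = 79 · 89; the largest prime factor is 89.

89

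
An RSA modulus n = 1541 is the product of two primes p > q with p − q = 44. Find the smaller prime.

Since p = q + 44, we have 1541 = q(q + 44), so q² + 44q − 1541 = 0.
Discriminant: 44² + 4·1541 = 1936 + 6164 = 8100; √8100 = 90.
q = (−44 + 90)/2 = 23, and p = q + 44 = 67.
Check: 23 · 67 = 1541.

23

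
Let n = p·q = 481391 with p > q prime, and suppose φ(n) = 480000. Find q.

φ(n) = (p−1)(q−1) = n − (p+q) + 1, so p + q = 481391 − 480000 + 1 = 1392.
p and q are the roots of t² − 1392t + 481391 = 0.
Discriminant: 1392² − 4·481391 = 1937664 − 1925564 = 12100; √12100 = 110.
q = (1392 − 110)/2 = 641, p = (1392 + 110)/2 = 751.
Check: 641 · 751 = 481391.

641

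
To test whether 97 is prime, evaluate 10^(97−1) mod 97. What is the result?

1

10^1 ≡ 10 (mod 97)
10^2 ≡ 10^2 = 100 ≡ 3 (mod 97)
10^4 ≡ 3^2 = 9 ≡ 9 (mod 97)
10^8 ≡ 9^2 = 81 ≡ 81 (mod 97)
10^16 ≡ 81^2 = 6561 ≡ 62 (mod 97)
10^32 ≡ 62^2 = 3844 ≡ 61 (mod 97)
10^64 ≡ 61^2 = 3721 ≡ 35 (mod 97)
96 = 64 + 32 in binary powers of 2.
So 10^96 ≡ 35 · 61 ≡ 1 (mod 97).
Since the result is 1, base 10 gives no evidence that 97 is composite.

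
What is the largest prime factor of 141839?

141839 = 29 · 4891
4891 = 67 · 73
73 is prime.
So 141839 = 29 · 67 · 73; the largest prime factor is 73.

73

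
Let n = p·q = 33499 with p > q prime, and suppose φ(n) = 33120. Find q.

139

φ(n) = (p−1)(q−1) = n − (p+q) + 1, so p + q = 33499 − 33120 + 1 = 380.
p and q are the roots of t² − 380t + 33499 = 0.
Discriminant: 380² − 4·33499 = 144400 − 133996 = 10404; √10404 = 102.
q = (380 − 102)/2 = 139, p = (380 + 102)/2 = 241.
Check: 139 · 241 = 33499.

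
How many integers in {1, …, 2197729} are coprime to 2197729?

Factor: 2197729 = 97 · 139 · 163.
φ(2197729) = (97−1) · (139−1) · (163−1) = 96 · 138 · 162 = 2146176.

2146176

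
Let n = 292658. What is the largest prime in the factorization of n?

292658 = 2 · 146329
146329 = 41 · 3569
3569 = 43 · 83
83 is prime.
So 292658 = 2 · 41 · 43 · 83; the largest prime factor is 83.

83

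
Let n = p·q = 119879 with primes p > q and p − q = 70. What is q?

313

Since p = q + 70, we have 119879 = q(q + 70), so q² + 70q − 119879 = 0.
Discriminant: 70² + 4·119879 = 4900 + 479516 = 484416; √484416 = 696.
q = (−70 + 696)/2 = 313, and p = q + 70 = 383.
Check: 313 · 383 = 119879.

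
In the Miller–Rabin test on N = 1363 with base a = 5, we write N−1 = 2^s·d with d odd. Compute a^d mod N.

584

1363 − 1 = 1362 = 2^1 · 681, so d = 681.
5^1 ≡ 5 (mod 1363)
5^2 ≡ 5^2 = 25 ≡ 25 (mod 1363)
5^4 ≡ 25^2 = 625 ≡ 625 (mod 1363)
5^8 ≡ 625^2 = 390625 ≡ 807 (mod 1363)
5^16 ≡ 807^2 = 651249 ≡ 1098 (mod 1363)
5^32 ≡ 1098^2 = 1205604 ≡ 712 (mod 1363)
5^64 ≡ 712^2 = 506944 ≡ 1271 (mod 1363)
5^128 ≡ 1271^2 = 1615441 ≡ 286 (mod 1363)
5^256 ≡ 286^2 = 81796 ≡ 16 (mod 1363)
5^512 ≡ 16^2 = 256 ≡ 256 (mod 1363)
681 = 512 + 128 + 32 + 8 + 1 in binary powers of 2.
So 5^681 ≡ 256 · 286 · 712 · 807 · 5 ≡ 584 (mod 1363).
Squaring chain: 584; never reaches −1, so base 5 is a Miller–Rabin witness that 1363 is composite.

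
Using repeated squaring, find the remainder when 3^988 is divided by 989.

3^1 ≡ 3 (mod 989)
3^2 ≡ 3^2 = 9 ≡ 9 (mod 989)
3^4 ≡ 9^2 = 81 ≡ 81 (mod 989)
3^8 ≡ 81^2 = 6561 ≡ 627 (mod 989)
3^16 ≡ 627^2 = 393129 ≡ 496 (mod 989)
3^32 ≡ 496^2 = 246016 ≡ 744 (mod 989)
3^64 ≡ 744^2 = 553536 ≡ 685 (mod 989)
3^128 ≡ 685^2 = 469225 ≡ 439 (mod 989)
3^256 ≡ 439^2 = 192721 ≡ 855 (mod 989)
3^512 ≡ 855^2 = 731025 ≡ 154 (mod 989)
988 = 512 + 256 + 128 + 64 + 16 + 8 + 4 in binary powers of 2.
So 3^988 ≡ 154 · 855 · 439 · 685 · 496 · 627 · 81 ≡ 685 (mod 989).
Since 685 ≠ 1, base 3 is a Fermat witness: 989 is composite.

685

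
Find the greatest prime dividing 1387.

73

1387 = 19 · 73
73 is prime.
So 1387 = 19 · 73; the largest prime factor is 73.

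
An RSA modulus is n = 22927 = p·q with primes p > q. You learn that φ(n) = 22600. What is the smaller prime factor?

φ(n) = (p−1)(q−1) = n − (p+q) + 1, so p + q = 22927 − 22600 + 1 = 328.
p and q are the roots of t² − 328t + 22927 = 0.
Discriminant: 328² − 4·22927 = 107584 − 91708 = 15876; √15876 = 126.
q = (328 − 126)/2 = 101, p = (328 + 126)/2 = 227.
Check: 101 · 227 = 22927.

101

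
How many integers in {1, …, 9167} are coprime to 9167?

Factor: 9167 = 89 · 103.
φ(9167) = (89−1) · (103−1) = 88 · 102 = 8976.

8976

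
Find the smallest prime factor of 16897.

16897 is odd.
Digit sum 31, not divisible by 3.
Ends in 7: not divisible by 5.
7: 16897 = 7·2413 + 6
11: 16897 = 11·1536 + 1
13: 16897 = 13·1299 + 10
17: 16897 = 17·993 + 16
19: 16897 = 19·889 + 6
23: 16897 = 23·734 + 15
29: 16897 = 29·582 + 19
31: 16897 = 31·545 + 2
37: 16897 = 37·456 + 25
41: 16897 = 41·412 + 5
43: 16897 = 43·392 + 41
47: 16897 = 47·359 + 24
53: 16897 = 53·318 + 43
59: 16897 = 59·286 + 23
61: 16897 = 61·277

61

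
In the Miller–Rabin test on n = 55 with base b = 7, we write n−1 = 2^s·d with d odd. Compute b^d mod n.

55 − 1 = 54 = 2^1 · 27, so d = 27.
7^1 ≡ 7 (mod 55)
7^2 ≡ 7^2 = 49 ≡ 49 (mod 55)
7^4 ≡ 49^2 = 2401 ≡ 36 (mod 55)
7^8 ≡ 36^2 = 1296 ≡ 31 (mod 55)
7^16 ≡ 31^2 = 961 ≡ 26 (mod 55)
27 = 16 + 8 + 2 + 1 in binary powers of 2.
So 7^27 ≡ 26 · 31 · 49 · 7 ≡ 28 (mod 55).
Squaring chain: 28; never reaches −1, so base 7 is a Miller–Rabin witness that 55 is composite.

28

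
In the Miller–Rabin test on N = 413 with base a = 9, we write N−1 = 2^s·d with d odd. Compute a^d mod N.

86

413 − 1 = 412 = 2^2 · 103, so d = 103.
9^1 ≡ 9 (mod 413)
9^2 ≡ 9^2 = 81 ≡ 81 (mod 413)
9^4 ≡ 81^2 = 6561 ≡ 366 (mod 413)
9^8 ≡ 366^2 = 133956 ≡ 144 (mod 413)
9^16 ≡ 144^2 = 20736 ≡ 86 (mod 413)
9^32 ≡ 86^2 = 7396 ≡ 375 (mod 413)
9^64 ≡ 375^2 = 140625 ≡ 205 (mod 413)
103 = 64 + 32 + 4 + 2 + 1 in binary powers of 2.
So 9^103 ≡ 205 · 375 · 366 · 81 · 9 ≡ 86 (mod 413).
Squaring chain: 86 → 375; never reaches −1, so base 9 is a Miller–Rabin witness that 413 is composite.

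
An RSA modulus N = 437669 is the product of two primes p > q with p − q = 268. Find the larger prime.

809

Since p = q + 268, we have 437669 = q(q + 268), so q² + 268q − 437669 = 0.
Discriminant: 268² + 4·437669 = 71824 + 1750676 = 1822500; √1822500 = 1350.
q = (−268 + 1350)/2 = 541, and p = q + 268 = 809.
Check: 541 · 809 = 437669.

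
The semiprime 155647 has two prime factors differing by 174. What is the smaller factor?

Since p = q + 174, we have 155647 = q(q + 174), so q² + 174q − 155647 = 0.
Discriminant: 174² + 4·155647 = 30276 + 622588 = 652864; √652864 = 808.
q = (−174 + 808)/2 = 317, and p = q + 174 = 491.
Check: 317 · 491 = 155647.

317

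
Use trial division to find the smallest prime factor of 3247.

17

3247 is odd.
Digit sum 16, not divisible by 3.
Ends in 7: not divisible by 5.
7: 3247 = 7·463 + 6
11: 3247 = 11·295 + 2
13: 3247 = 13·249 + 10
17: 3247 = 17·191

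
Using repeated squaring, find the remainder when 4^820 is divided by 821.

4^1 ≡ 4 (mod 821)
4^2 ≡ 4^2 = 16 ≡ 16 (mod 821)
4^4 ≡ 16^2 = 256 ≡ 256 (mod 821)
4^8 ≡ 256^2 = 65536 ≡ 677 (mod 821)
4^16 ≡ 677^2 = 458329 ≡ 211 (mod 821)
4^32 ≡ 211^2 = 44521 ≡ 187 (mod 821)
4^64 ≡ 187^2 = 34969 ≡ 487 (mod 821)
4^128 ≡ 487^2 = 237169 ≡ 721 (mod 821)
4^256 ≡ 721^2 = 519841 ≡ 148 (mod 821)
4^512 ≡ 148^2 = 21904 ≡ 558 (mod 821)
820 = 512 + 256 + 32 + 16 + 4 in binary powers of 2.
So 4^820 ≡ 558 · 148 · 187 · 211 · 256 ≡ 1 (mod 821).
Since the result is 1, base 4 gives no evidence that 821 is composite.

1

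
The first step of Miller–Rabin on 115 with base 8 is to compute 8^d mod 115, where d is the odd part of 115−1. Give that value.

18

115 − 1 = 114 = 2^1 · 57, so d = 57.
8^1 ≡ 8 (mod 115)
8^2 ≡ 8^2 = 64 ≡ 64 (mod 115)
8^4 ≡ 64^2 = 4096 ≡ 71 (mod 115)
8^8 ≡ 71^2 = 5041 ≡ 96 (mod 115)
8^16 ≡ 96^2 = 9216 ≡ 16 (mod 115)
8^32 ≡ 16^2 = 256 ≡ 26 (mod 115)
57 = 32 + 16 + 8 + 1 in binary powers of 2.
So 8^57 ≡ 26 · 16 · 96 · 8 ≡ 18 (mod 115).
Squaring chain: 18; never reaches −1, so base 8 is a Miller–Rabin witness that 115 is composite.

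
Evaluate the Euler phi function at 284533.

267168

Factor: 284533 = 23 · 89 · 139.
φ(284533) = (23−1) · (89−1) · (139−1) = 22 · 88 · 138 = 267168.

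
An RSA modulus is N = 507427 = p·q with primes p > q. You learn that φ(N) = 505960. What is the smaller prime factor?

557

φ(n) = (p−1)(q−1) = n − (p+q) + 1, so p + q = 507427 − 505960 + 1 = 1468.
p and q are the roots of t² − 1468t + 507427 = 0.
Discriminant: 1468² − 4·507427 = 2155024 − 2029708 = 125316; √125316 = 354.
q = (1468 − 354)/2 = 557, p = (1468 + 354)/2 = 911.
Check: 557 · 911 = 507427.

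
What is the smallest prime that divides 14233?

14233 is odd.
Digit sum 13, not divisible by 3.
Ends in 3: not divisible by 5.
7: 14233 = 7·2033 + 2
11: 14233 = 11·1293 + 10
13: 14233 = 13·1094 + 11
17: 14233 = 17·837 + 4
19: 14233 = 19·749 + 2
23: 14233 = 23·618 + 19
29: 14233 = 29·490 + 23
31: 14233 = 31·459 + 4
37: 14233 = 37·384 + 25
41: 14233 = 41·347 + 6
43: 14233 = 43·331

43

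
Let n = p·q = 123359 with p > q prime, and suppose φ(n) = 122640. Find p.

φ(n) = (p−1)(q−1) = n − (p+q) + 1, so p + q = 123359 − 122640 + 1 = 720.
p and q are the roots of t² − 720t + 123359 = 0.
Discriminant: 720² − 4·123359 = 518400 − 493436 = 24964; √24964 = 158.
q = (720 − 158)/2 = 281, p = (720 + 158)/2 = 439.
Check: 281 · 439 = 123359.

439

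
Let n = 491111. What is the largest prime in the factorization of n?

491111 = 61 · 8051
8051 = 83 · 97
97 is prime.
So 491111 = 61 · 83 · 97; the largest prime factor is 97.

97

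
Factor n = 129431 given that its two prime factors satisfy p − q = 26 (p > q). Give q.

347

Since p = q + 26, we have 129431 = q(q + 26), so q² + 26q − 129431 = 0.
Discriminant: 26² + 4·129431 = 676 + 517724 = 518400; √518400 = 720.
q = (−26 + 720)/2 = 347, and p = q + 26 = 373.
Check: 347 · 373 = 129431.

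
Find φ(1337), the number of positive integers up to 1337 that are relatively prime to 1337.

Factor: 1337 = 7 · 191.
φ(1337) = (7−1) · (191−1) = 6 · 190 = 1140.

1140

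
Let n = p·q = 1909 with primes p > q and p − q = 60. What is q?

Since p = q + 60, we have 1909 = q(q + 60), so q² + 60q − 1909 = 0.
Discriminant: 60² + 4·1909 = 3600 + 7636 = 11236; √11236 = 106.
q = (−60 + 106)/2 = 23, and p = q + 60 = 83.
Check: 23 · 83 = 1909.

23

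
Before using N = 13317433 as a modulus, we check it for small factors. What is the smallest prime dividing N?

83

13317433 is odd.
Digit sum 25, not divisible by 3.
Ends in 3: not divisible by 5.
7: 13317433 = 7·1902490 + 3
11: 13317433 = 11·1210675 + 8
13: 13317433 = 13·1024417 + 12
17: 13317433 = 17·783378 + 7
19: 13317433 = 19·700917 + 10
23: 13317433 = 23·579018 + 19
29: 13317433 = 29·459221 + 24
31: 13317433 = 31·429594 + 19
37: 13317433 = 37·359930 + 23
41: 13317433 = 41·324815 + 18
43: 13317433 = 43·309707 + 32
47: 13317433 = 47·283349 + 30
53: 13317433 = 53·251272 + 17
59: 13317433 = 59·225719 + 12
61: 13317433 = 61·218318 + 35
67: 13317433 = 67·198767 + 44
71: 13317433 = 71·187569 + 34
73: 13317433 = 73·182430 + 43
79: 13317433 = 79·168575 + 8
83: 13317433 = 83·160451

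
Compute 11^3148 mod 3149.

1529

11^1 ≡ 11 (mod 3149)
11^2 ≡ 11^2 = 121 ≡ 121 (mod 3149)
11^4 ≡ 121^2 = 14641 ≡ 2045 (mod 3149)
11^8 ≡ 2045^2 = 4182025 ≡ 153 (mod 3149)
11^16 ≡ 153^2 = 23409 ≡ 1366 (mod 3149)
11^32 ≡ 1366^2 = 1865956 ≡ 1748 (mod 3149)
11^64 ≡ 1748^2 = 3055504 ≡ 974 (mod 3149)
11^128 ≡ 974^2 = 948676 ≡ 827 (mod 3149)
11^256 ≡ 827^2 = 683929 ≡ 596 (mod 3149)
11^512 ≡ 596^2 = 355216 ≡ 2528 (mod 3149)
11^1024 ≡ 2528^2 = 6390784 ≡ 1463 (mod 3149)
11^2048 ≡ 1463^2 = 2140369 ≡ 2198 (mod 3149)
3148 = 2048 + 1024 + 64 + 8 + 4 in binary powers of 2.
So 11^3148 ≡ 2198 · 1463 · 974 · 153 · 2045 ≡ 1529 (mod 3149).
Since 1529 ≠ 1, base 11 is a Fermat witness: 3149 is composite.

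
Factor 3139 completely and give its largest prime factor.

3139 = 43 · 73
73 is prime.
So 3139 = 43 · 73; the largest prime factor is 73.

73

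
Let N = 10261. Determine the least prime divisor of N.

31

10261 is odd.
Digit sum 10, not divisible by 3.
Ends in 1: not divisible by 5.
7: 10261 = 7·1465 + 6
11: 10261 = 11·932 + 9
13: 10261 = 13·789 + 4
17: 10261 = 17·603 + 10
19: 10261 = 19·540 + 1
23: 10261 = 23·446 + 3
29: 10261 = 29·353 + 24
31: 10261 = 31·331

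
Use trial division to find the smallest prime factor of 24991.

24991 is odd.
Digit sum 25, not divisible by 3.
Ends in 1: not divisible by 5.
7: 24991 = 7·3570 + 1
11: 24991 = 11·2271 + 10
13: 24991 = 13·1922 + 5
17: 24991 = 17·1470 + 1
19: 24991 = 19·1315 + 6
23: 24991 = 23·1086 + 13
29: 24991 = 29·861 + 22
31: 24991 = 31·806 + 5
37: 24991 = 37·675 + 16
41: 24991 = 41·609 + 22
43: 24991 = 43·581 + 8
47: 24991 = 47·531 + 34
53: 24991 = 53·471 + 28
59: 24991 = 59·423 + 34
61: 24991 = 61·409 + 42
67: 24991 = 67·373

67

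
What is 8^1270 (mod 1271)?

8^1 ≡ 8 (mod 1271)
8^2 ≡ 8^2 = 64 ≡ 64 (mod 1271)
8^4 ≡ 64^2 = 4096 ≡ 283 (mod 1271)
8^8 ≡ 283^2 = 80089 ≡ 16 (mod 1271)
8^16 ≡ 16^2 = 256 ≡ 256 (mod 1271)
8^32 ≡ 256^2 = 65536 ≡ 715 (mod 1271)
8^64 ≡ 715^2 = 511225 ≡ 283 (mod 1271)
8^128 ≡ 283^2 = 80089 ≡ 16 (mod 1271)
8^256 ≡ 16^2 = 256 ≡ 256 (mod 1271)
8^512 ≡ 256^2 = 65536 ≡ 715 (mod 1271)
8^1024 ≡ 715^2 = 511225 ≡ 283 (mod 1271)
1270 = 1024 + 128 + 64 + 32 + 16 + 4 + 2 in binary powers of 2.
So 8^1270 ≡ 283 · 16 · 283 · 715 · 256 · 283 · 64 ≡ 1024 (mod 1271).
Since 1024 ≠ 1, base 8 is a Fermat witness: 1271 is composite.

1024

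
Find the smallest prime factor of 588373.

588373 is odd.
Digit sum 34, not divisible by 3.
Ends in 3: not divisible by 5.
7: 588373 = 7·84053 + 2
11: 588373 = 11·53488 + 5
13: 588373 = 13·45259 + 6
17: 588373 = 17·34610 + 3
19: 588373 = 19·30967

19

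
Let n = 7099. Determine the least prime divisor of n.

31

7099 is odd.
Digit sum 25, not divisible by 3.
Ends in 9: not divisible by 5.
7: 7099 = 7·1014 + 1
11: 7099 = 11·645 + 4
13: 7099 = 13·546 + 1
17: 7099 = 17·417 + 10
19: 7099 = 19·373 + 12
23: 7099 = 23·308 + 15
29: 7099 = 29·244 + 23
31: 7099 = 31·229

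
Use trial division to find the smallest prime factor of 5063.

5063 is odd.
Digit sum 14, not divisible by 3.
Ends in 3: not divisible by 5.
7: 5063 = 7·723 + 2
11: 5063 = 11·460 + 3
13: 5063 = 13·389 + 6
17: 5063 = 17·297 + 14
19: 5063 = 19·266 + 9
23: 5063 = 23·220 + 3
29: 5063 = 29·174 + 17
31: 5063 = 31·163 + 10
37: 5063 = 37·136 + 31
41: 5063 = 41·123 + 20
43: 5063 = 43·117 + 32
47: 5063 = 47·107 + 34
53: 5063 = 53·95 + 28
59: 5063 = 59·85 + 48
61: 5063 = 61·83

61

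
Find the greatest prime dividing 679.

679 = 7 · 97
97 is prime.
So 679 = 7 · 97; the largest prime factor is 97.

97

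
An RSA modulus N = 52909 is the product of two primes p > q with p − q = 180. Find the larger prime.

Since p = q + 180, we have 52909 = q(q + 180), so q² + 180q − 52909 = 0.
Discriminant: 180² + 4·52909 = 32400 + 211636 = 244036; √244036 = 494.
q = (−180 + 494)/2 = 157, and p = q + 180 = 337.
Check: 157 · 337 = 52909.

337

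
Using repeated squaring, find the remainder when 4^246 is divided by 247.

235

4^1 ≡ 4 (mod 247)
4^2 ≡ 4^2 = 16 ≡ 16 (mod 247)
4^4 ≡ 16^2 = 256 ≡ 9 (mod 247)
4^8 ≡ 9^2 = 81 ≡ 81 (mod 247)
4^16 ≡ 81^2 = 6561 ≡ 139 (mod 247)
4^32 ≡ 139^2 = 19321 ≡ 55 (mod 247)
4^64 ≡ 55^2 = 3025 ≡ 61 (mod 247)
4^128 ≡ 61^2 = 3721 ≡ 16 (mod 247)
246 = 128 + 64 + 32 + 16 + 4 + 2 in binary powers of 2.
So 4^246 ≡ 16 · 61 · 55 · 139 · 9 · 16 ≡ 235 (mod 247).
Since 235 ≠ 1, base 4 is a Fermat witness: 247 is composite.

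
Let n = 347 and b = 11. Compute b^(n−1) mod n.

11^1 ≡ 11 (mod 347)
11^2 ≡ 11^2 = 121 ≡ 121 (mod 347)
11^4 ≡ 121^2 = 14641 ≡ 67 (mod 347)
11^8 ≡ 67^2 = 4489 ≡ 325 (mod 347)
11^16 ≡ 325^2 = 105625 ≡ 137 (mod 347)
11^32 ≡ 137^2 = 18769 ≡ 31 (mod 347)
11^64 ≡ 31^2 = 961 ≡ 267 (mod 347)
11^128 ≡ 267^2 = 71289 ≡ 154 (mod 347)
11^256 ≡ 154^2 = 23716 ≡ 120 (mod 347)
346 = 256 + 64 + 16 + 8 + 2 in binary powers of 2.
So 11^346 ≡ 120 · 267 · 137 · 325 · 121 ≡ 1 (mod 347).
Since the result is 1, base 11 gives no evidence that 347 is composite.

1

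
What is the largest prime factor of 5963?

89

5963 = 67 · 89
89 is prime.
So 5963 = 67 · 89; the largest prime factor is 89.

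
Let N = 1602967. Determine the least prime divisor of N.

1602967 is odd.
Digit sum 31, not divisible by 3.
Ends in 7: not divisible by 5.
7: 1602967 = 7·228995 + 2
11: 1602967 = 11·145724 + 3
13: 1602967 = 13·123305 + 2
17: 1602967 = 17·94292 + 3
19: 1602967 = 19·84366 + 13
23: 1602967 = 23·69694 + 5
29: 1602967 = 29·55274 + 21
31: 1602967 = 31·51708 + 19
37: 1602967 = 37·43323 + 16
41: 1602967 = 41·39096 + 31
43: 1602967 = 43·37278 + 13
47: 1602967 = 47·34105 + 32
53: 1602967 = 53·30244 + 35
59: 1602967 = 59·27168 + 55
61: 1602967 = 61·26278 + 9
67: 1602967 = 67·23924 + 59
71: 1602967 = 71·22577

71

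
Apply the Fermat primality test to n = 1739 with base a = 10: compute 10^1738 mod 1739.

10^1 ≡ 10 (mod 1739)
10^2 ≡ 10^2 = 100 ≡ 100 (mod 1739)
10^4 ≡ 100^2 = 10000 ≡ 1305 (mod 1739)
10^8 ≡ 1305^2 = 1703025 ≡ 544 (mod 1739)
10^16 ≡ 544^2 = 295936 ≡ 306 (mod 1739)
10^32 ≡ 306^2 = 93636 ≡ 1469 (mod 1739)
10^64 ≡ 1469^2 = 2157961 ≡ 1601 (mod 1739)
10^128 ≡ 1601^2 = 2563201 ≡ 1654 (mod 1739)
10^256 ≡ 1654^2 = 2735716 ≡ 269 (mod 1739)
10^512 ≡ 269^2 = 72361 ≡ 1062 (mod 1739)
10^1024 ≡ 1062^2 = 1127844 ≡ 972 (mod 1739)
1738 = 1024 + 512 + 128 + 64 + 8 + 2 in binary powers of 2.
So 10^1738 ≡ 972 · 1062 · 1654 · 1601 · 544 · 100 ≡ 1231 (mod 1739).
Since 1231 ≠ 1, base 10 is a Fermat witness: 1739 is composite.

1231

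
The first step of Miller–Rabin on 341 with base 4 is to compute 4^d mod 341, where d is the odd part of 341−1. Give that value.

341 − 1 = 340 = 2^2 · 85, so d = 85.
4^1 ≡ 4 (mod 341)
4^2 ≡ 4^2 = 16 ≡ 16 (mod 341)
4^4 ≡ 16^2 = 256 ≡ 256 (mod 341)
4^8 ≡ 256^2 = 65536 ≡ 64 (mod 341)
4^16 ≡ 64^2 = 4096 ≡ 4 (mod 341)
4^32 ≡ 4^2 = 16 ≡ 16 (mod 341)
4^64 ≡ 16^2 = 256 ≡ 256 (mod 341)
85 = 64 + 16 + 4 + 1 in binary powers of 2.
So 4^85 ≡ 256 · 4 · 256 · 4 ≡ 1 (mod 341).
Since 4^d ≡ 1 (mod 341), base 4 does not prove 341 composite.

1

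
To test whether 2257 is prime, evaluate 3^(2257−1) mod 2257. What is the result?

729

3^1 ≡ 3 (mod 2257)
3^2 ≡ 3^2 = 9 ≡ 9 (mod 2257)
3^4 ≡ 9^2 = 81 ≡ 81 (mod 2257)
3^8 ≡ 81^2 = 6561 ≡ 2047 (mod 2257)
3^16 ≡ 2047^2 = 4190209 ≡ 1217 (mod 2257)
3^32 ≡ 1217^2 = 1481089 ≡ 497 (mod 2257)
3^64 ≡ 497^2 = 247009 ≡ 996 (mod 2257)
3^128 ≡ 996^2 = 992016 ≡ 1193 (mod 2257)
3^256 ≡ 1193^2 = 1423249 ≡ 1339 (mod 2257)
3^512 ≡ 1339^2 = 1792921 ≡ 863 (mod 2257)
3^1024 ≡ 863^2 = 744769 ≡ 2216 (mod 2257)
3^2048 ≡ 2216^2 = 4910656 ≡ 1681 (mod 2257)
2256 = 2048 + 128 + 64 + 16 in binary powers of 2.
So 3^2256 ≡ 1681 · 1193 · 996 · 1217 ≡ 729 (mod 2257).
Since 729 ≠ 1, base 3 is a Fermat witness: 2257 is composite.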